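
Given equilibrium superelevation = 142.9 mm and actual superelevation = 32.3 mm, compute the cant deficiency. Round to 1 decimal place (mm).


Cant deficiency = equilibrium cant - actual cant
CD = 142.9 - 32.3
CD = 110.6 mm

110.6


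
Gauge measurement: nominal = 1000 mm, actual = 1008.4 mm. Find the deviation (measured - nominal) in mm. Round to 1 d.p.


Deviation = measured - nominal
Deviation = 1008.4 - 1000
Deviation = 8.4 mm

8.4


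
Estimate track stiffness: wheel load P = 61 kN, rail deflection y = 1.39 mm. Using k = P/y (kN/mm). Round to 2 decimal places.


Track stiffness k = P / y
k = 61 / 1.39
k = 43.88 kN/mm

43.88


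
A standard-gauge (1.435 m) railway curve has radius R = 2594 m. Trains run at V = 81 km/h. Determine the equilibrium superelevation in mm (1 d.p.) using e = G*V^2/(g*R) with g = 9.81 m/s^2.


Convert speed: V = 81 / 3.6 = 22.5 m/s
Apply formula: e = 1.435 * 22.5^2 / (9.81 * 2594)
e = 1.435 * 506.25 / 25447.14
e = 0.028548 m = 28.5 mm

28.5


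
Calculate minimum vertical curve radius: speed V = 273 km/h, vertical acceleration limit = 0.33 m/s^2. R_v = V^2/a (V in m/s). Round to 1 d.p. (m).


Convert speed: V = 273 / 3.6 = 75.8333 m/s
V^2 = 5750.6944 m^2/s^2
R_v = 5750.6944 / 0.33
R_v = 17426.3 m

17426.3


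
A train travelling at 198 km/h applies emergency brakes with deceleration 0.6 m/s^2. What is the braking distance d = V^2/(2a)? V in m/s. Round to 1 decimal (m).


Convert speed: V = 198 / 3.6 = 55.0 m/s
V^2 = 3025.0
d = 3025.0 / (2 * 0.6)
d = 3025.0 / 1.2
d = 2520.8 m

2520.8


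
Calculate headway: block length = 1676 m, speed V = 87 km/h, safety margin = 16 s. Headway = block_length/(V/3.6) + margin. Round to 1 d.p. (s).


V = 87 / 3.6 = 24.1667 m/s
Block traversal time = 1676 / 24.1667 = 69.3517 s
Headway = 69.3517 + 16
Headway = 85.4 s

85.4


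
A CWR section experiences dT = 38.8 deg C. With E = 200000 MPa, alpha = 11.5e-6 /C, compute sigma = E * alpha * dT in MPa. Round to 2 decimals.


sigma = E * alpha * dT
sigma = 200000 * 11.5e-6 * 38.8
sigma = 2.3 * 38.8
sigma = 89.24 MPa

89.24


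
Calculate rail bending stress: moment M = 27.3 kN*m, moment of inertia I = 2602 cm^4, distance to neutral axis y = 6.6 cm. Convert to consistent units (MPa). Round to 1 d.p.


Convert units:
M = 27.3 kN*m = 27300000 N*mm
y = 6.6 cm = 66 mm
I = 2602 cm^4 = 26020000 mm^4
sigma = 27300000 * 66 / 26020000
sigma = 69.2 MPa

69.2


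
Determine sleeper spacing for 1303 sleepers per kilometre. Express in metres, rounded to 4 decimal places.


Spacing = 1000 m / number of sleepers
Spacing = 1000 / 1303
Spacing = 0.7675 m

0.7675


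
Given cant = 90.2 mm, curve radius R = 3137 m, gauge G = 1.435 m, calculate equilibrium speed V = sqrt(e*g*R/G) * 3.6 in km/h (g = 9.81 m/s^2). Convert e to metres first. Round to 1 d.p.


Convert cant: e = 90.2 mm = 0.0902 m
V_ms = sqrt(0.0902 * 9.81 * 3137 / 1.435)
V_ms = sqrt(1934.363829) = 43.9814 m/s
V = 43.9814 * 3.6 = 158.3 km/h

158.3


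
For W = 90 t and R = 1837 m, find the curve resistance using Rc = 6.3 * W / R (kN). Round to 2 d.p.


Rc = 6.3 * W / R
Rc = 6.3 * 90 / 1837
Rc = 567.0 / 1837
Rc = 0.31 kN

0.31


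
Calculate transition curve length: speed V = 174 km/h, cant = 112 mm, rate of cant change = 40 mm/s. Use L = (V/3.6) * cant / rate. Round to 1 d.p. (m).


Convert speed: V = 174 / 3.6 = 48.3333 m/s
L = 48.3333 * 112 / 40
L = 5413.3333 / 40
L = 135.3 m

135.3


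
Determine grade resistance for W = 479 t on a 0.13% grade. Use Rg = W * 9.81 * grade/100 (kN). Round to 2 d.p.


Rg = W * 9.81 * grade / 100
Rg = 479 * 9.81 * 0.13 / 100
Rg = 4698.99 * 0.0013
Rg = 6.11 kN

6.11


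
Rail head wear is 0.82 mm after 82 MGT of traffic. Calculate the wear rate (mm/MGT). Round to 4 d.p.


Wear rate = total wear / cumulative tonnage
Rate = 0.82 / 82
Rate = 0.0100 mm/MGT

0.0100


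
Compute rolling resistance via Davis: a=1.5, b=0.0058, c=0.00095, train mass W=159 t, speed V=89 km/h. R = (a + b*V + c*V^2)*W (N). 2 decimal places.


b*V = 0.0058 * 89 = 0.5162
c*V^2 = 0.00095 * 7921 = 7.52495
R_per_t = 1.5 + 0.5162 + 7.52495 = 9.54115 N/t
R_total = 9.54115 * 159 = 1517.04 N

1517.04


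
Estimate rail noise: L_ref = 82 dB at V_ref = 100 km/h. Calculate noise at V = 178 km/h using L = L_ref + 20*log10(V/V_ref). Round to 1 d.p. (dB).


V/V_ref = 178 / 100 = 1.78
log10(1.78) = 0.25042
20 * 0.25042 = 5.0084
L = 82 + 5.0084 = 87.0 dB

87.0


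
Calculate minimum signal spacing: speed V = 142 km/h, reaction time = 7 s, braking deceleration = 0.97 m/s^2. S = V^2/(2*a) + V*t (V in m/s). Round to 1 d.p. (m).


V = 142 / 3.6 = 39.4444 m/s
Braking distance = 39.4444^2 / (2*0.97) = 801.9919 m
Sighting distance = 39.4444 * 7 = 276.1111 m
S = 801.9919 + 276.1111 = 1078.1 m

1078.1


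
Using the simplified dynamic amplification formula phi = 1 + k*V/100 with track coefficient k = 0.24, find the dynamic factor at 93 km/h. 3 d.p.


phi = 1 + k * V / 100
phi = 1 + 0.24 * 93 / 100
phi = 1 + 0.2232
phi = 1.223

1.223


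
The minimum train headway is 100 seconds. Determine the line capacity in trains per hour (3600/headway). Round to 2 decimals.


Capacity = 3600 / headway
Capacity = 3600 / 100
Capacity = 36.00 trains/hour

36.00


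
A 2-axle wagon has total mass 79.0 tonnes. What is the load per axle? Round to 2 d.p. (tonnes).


Load per axle = total weight / number of axles
Load = 79.0 / 2
Load = 39.50 tonnes

39.50


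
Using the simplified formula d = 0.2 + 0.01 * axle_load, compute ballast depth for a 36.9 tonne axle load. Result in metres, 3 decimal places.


d = 0.2 + 0.01 * 36.9
d = 0.2 + 0.369
d = 0.569 m

0.569


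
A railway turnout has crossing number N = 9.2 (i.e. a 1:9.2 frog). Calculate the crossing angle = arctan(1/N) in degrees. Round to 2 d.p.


1/N = 1/9.2 = 0.108696
angle = arctan(0.108696) = 0.108271 rad
angle = 0.108271 * 180/pi = 6.20 degrees

6.20


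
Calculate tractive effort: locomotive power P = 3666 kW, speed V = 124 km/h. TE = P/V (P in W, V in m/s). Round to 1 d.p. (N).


Convert: P = 3666 kW = 3666000 W
V = 124 / 3.6 = 34.4444 m/s
TE = 3666000 / 34.4444
TE = 106432.3 N

106432.3


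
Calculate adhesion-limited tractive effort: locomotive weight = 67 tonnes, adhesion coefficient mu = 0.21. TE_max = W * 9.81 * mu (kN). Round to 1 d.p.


TE_max = W * g * mu
TE_max = 67 * 9.81 * 0.21
TE_max = 657.27 * 0.21
TE_max = 138.0 kN

138.0


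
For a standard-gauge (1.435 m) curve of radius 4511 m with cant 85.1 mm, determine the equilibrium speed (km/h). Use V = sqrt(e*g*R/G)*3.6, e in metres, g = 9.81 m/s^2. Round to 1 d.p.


Convert cant: e = 85.1 mm = 0.0851 m
V_ms = sqrt(0.0851 * 9.81 * 4511 / 1.435)
V_ms = sqrt(2624.336335) = 51.2283 m/s
V = 51.2283 * 3.6 = 184.4 km/h

184.4


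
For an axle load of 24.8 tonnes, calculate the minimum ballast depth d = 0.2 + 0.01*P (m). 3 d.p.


d = 0.2 + 0.01 * 24.8
d = 0.2 + 0.248
d = 0.448 m

0.448


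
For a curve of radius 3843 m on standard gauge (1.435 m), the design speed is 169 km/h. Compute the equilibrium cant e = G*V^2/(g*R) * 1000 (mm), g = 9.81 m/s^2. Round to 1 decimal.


Convert speed: V = 169 / 3.6 = 46.9444 m/s
Apply formula: e = 1.435 * 46.9444^2 / (9.81 * 3843)
e = 1.435 * 2203.7809 / 37699.83
e = 0.083884 m = 83.9 mm

83.9


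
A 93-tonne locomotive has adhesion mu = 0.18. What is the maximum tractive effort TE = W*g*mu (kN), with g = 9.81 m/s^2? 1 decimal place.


TE_max = W * g * mu
TE_max = 93 * 9.81 * 0.18
TE_max = 912.33 * 0.18
TE_max = 164.2 kN

164.2


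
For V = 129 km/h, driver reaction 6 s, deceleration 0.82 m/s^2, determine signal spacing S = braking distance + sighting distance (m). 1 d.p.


V = 129 / 3.6 = 35.8333 m/s
Braking distance = 35.8333^2 / (2*0.82) = 782.9438 m
Sighting distance = 35.8333 * 6 = 215.0 m
S = 782.9438 + 215.0 = 997.9 m

997.9


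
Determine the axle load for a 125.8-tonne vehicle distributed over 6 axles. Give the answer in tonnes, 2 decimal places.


Load per axle = total weight / number of axles
Load = 125.8 / 6
Load = 20.97 tonnes

20.97


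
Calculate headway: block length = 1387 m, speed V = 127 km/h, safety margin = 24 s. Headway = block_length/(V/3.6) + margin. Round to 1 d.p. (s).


V = 127 / 3.6 = 35.2778 m/s
Block traversal time = 1387 / 35.2778 = 39.3165 s
Headway = 39.3165 + 24
Headway = 63.3 s

63.3


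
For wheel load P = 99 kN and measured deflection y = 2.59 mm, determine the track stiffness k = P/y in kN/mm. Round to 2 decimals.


Track stiffness k = P / y
k = 99 / 2.59
k = 38.22 kN/mm

38.22


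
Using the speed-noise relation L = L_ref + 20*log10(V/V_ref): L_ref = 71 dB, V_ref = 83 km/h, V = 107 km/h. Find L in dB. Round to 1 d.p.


V/V_ref = 107 / 83 = 1.289157
log10(1.289157) = 0.110306
20 * 0.110306 = 2.2061
L = 71 + 2.2061 = 73.2 dB

73.2


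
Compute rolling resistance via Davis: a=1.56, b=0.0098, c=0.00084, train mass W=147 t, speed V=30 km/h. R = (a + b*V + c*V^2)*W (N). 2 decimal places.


b*V = 0.0098 * 30 = 0.294
c*V^2 = 0.00084 * 900 = 0.756
R_per_t = 1.56 + 0.294 + 0.756 = 2.61 N/t
R_total = 2.61 * 147 = 383.67 N

383.67


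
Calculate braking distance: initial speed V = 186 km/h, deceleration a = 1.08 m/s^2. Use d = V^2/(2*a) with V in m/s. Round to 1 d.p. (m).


Convert speed: V = 186 / 3.6 = 51.6667 m/s
V^2 = 2669.4444
d = 2669.4444 / (2 * 1.08)
d = 2669.4444 / 2.16
d = 1235.9 m

1235.9


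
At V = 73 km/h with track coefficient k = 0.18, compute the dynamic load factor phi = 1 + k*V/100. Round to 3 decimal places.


phi = 1 + k * V / 100
phi = 1 + 0.18 * 73 / 100
phi = 1 + 0.1314
phi = 1.131

1.131


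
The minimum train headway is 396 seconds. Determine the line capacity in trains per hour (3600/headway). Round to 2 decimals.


Capacity = 3600 / headway
Capacity = 3600 / 396
Capacity = 9.09 trains/hour

9.09


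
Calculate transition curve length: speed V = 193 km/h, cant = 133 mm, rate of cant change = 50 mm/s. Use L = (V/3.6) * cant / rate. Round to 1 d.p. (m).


Convert speed: V = 193 / 3.6 = 53.6111 m/s
L = 53.6111 * 133 / 50
L = 7130.2778 / 50
L = 142.6 m

142.6


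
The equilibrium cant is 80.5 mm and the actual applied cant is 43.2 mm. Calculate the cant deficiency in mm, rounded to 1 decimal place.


Cant deficiency = equilibrium cant - actual cant
CD = 80.5 - 43.2
CD = 37.3 mm

37.3


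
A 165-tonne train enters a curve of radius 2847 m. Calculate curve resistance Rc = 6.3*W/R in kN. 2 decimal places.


Rc = 6.3 * W / R
Rc = 6.3 * 165 / 2847
Rc = 1039.5 / 2847
Rc = 0.37 kN

0.37


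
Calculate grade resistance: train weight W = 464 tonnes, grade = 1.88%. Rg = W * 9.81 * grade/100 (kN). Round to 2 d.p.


Rg = W * 9.81 * grade / 100
Rg = 464 * 9.81 * 1.88 / 100
Rg = 4551.84 * 0.0188
Rg = 85.57 kN

85.57


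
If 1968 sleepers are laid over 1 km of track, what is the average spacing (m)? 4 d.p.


Spacing = 1000 m / number of sleepers
Spacing = 1000 / 1968
Spacing = 0.5081 m

0.5081


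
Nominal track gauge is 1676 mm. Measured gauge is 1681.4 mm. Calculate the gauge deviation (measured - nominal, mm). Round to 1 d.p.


Deviation = measured - nominal
Deviation = 1681.4 - 1676
Deviation = 5.4 mm

5.4


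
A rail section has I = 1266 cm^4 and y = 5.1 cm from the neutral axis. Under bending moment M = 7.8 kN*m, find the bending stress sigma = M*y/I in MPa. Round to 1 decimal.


Convert units:
M = 7.8 kN*m = 7800000 N*mm
y = 5.1 cm = 51 mm
I = 1266 cm^4 = 12660000 mm^4
sigma = 7800000 * 51 / 12660000
sigma = 31.4 MPa

31.4


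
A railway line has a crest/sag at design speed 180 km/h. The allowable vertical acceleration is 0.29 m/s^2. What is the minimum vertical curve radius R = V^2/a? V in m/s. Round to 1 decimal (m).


Convert speed: V = 180 / 3.6 = 50.0 m/s
V^2 = 2500.0 m^2/s^2
R_v = 2500.0 / 0.29
R_v = 8620.7 m

8620.7


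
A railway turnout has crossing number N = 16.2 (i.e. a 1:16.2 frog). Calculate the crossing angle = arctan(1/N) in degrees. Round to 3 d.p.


1/N = 1/16.2 = 0.061728
angle = arctan(0.061728) = 0.06165 rad
angle = 0.06165 * 180/pi = 3.532 degrees

3.532


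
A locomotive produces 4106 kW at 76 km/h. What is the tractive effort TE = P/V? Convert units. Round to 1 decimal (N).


Convert: P = 4106 kW = 4106000 W
V = 76 / 3.6 = 21.1111 m/s
TE = 4106000 / 21.1111
TE = 194494.7 N

194494.7


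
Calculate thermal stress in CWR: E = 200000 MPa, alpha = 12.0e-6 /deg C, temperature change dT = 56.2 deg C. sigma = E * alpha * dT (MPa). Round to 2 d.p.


sigma = E * alpha * dT
sigma = 200000 * 12.0e-6 * 56.2
sigma = 2.4 * 56.2
sigma = 134.88 MPa

134.88


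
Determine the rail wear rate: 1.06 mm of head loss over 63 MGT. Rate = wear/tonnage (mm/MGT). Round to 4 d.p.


Wear rate = total wear / cumulative tonnage
Rate = 1.06 / 63
Rate = 0.0168 mm/MGT

0.0168


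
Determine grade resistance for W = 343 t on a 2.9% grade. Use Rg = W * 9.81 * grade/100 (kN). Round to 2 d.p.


Rg = W * 9.81 * grade / 100
Rg = 343 * 9.81 * 2.9 / 100
Rg = 3364.83 * 0.029
Rg = 97.58 kN

97.58


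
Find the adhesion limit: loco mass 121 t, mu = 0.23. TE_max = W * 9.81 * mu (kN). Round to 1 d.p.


TE_max = W * g * mu
TE_max = 121 * 9.81 * 0.23
TE_max = 1187.01 * 0.23
TE_max = 273.0 kN

273.0


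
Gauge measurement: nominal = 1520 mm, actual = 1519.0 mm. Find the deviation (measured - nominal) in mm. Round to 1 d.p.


Deviation = measured - nominal
Deviation = 1519.0 - 1520
Deviation = -1.0 mm

-1.0


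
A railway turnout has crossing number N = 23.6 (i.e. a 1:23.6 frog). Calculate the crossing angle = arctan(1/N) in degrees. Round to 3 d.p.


1/N = 1/23.6 = 0.042373
angle = arctan(0.042373) = 0.042348 rad
angle = 0.042348 * 180/pi = 2.426 degrees

2.426


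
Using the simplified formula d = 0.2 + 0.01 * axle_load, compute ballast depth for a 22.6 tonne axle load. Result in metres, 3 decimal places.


d = 0.2 + 0.01 * 22.6
d = 0.2 + 0.226
d = 0.426 m

0.426


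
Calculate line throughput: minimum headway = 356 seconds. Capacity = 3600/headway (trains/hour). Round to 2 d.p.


Capacity = 3600 / headway
Capacity = 3600 / 356
Capacity = 10.11 trains/hour

10.11


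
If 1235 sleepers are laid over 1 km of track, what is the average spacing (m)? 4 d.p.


Spacing = 1000 m / number of sleepers
Spacing = 1000 / 1235
Spacing = 0.8097 m

0.8097


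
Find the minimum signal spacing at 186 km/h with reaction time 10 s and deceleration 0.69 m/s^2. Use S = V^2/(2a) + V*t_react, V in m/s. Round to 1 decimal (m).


V = 186 / 3.6 = 51.6667 m/s
Braking distance = 51.6667^2 / (2*0.69) = 1934.38 m
Sighting distance = 51.6667 * 10 = 516.6667 m
S = 1934.38 + 516.6667 = 2451.0 m

2451.0


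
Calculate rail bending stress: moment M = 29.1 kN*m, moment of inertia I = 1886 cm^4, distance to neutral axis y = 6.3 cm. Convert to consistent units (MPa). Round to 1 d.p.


Convert units:
M = 29.1 kN*m = 29100000 N*mm
y = 6.3 cm = 63 mm
I = 1886 cm^4 = 18860000 mm^4
sigma = 29100000 * 63 / 18860000
sigma = 97.2 MPa

97.2


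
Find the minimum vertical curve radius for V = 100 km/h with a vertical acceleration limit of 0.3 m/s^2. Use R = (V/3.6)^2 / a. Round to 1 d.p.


Convert speed: V = 100 / 3.6 = 27.7778 m/s
V^2 = 771.6049 m^2/s^2
R_v = 771.6049 / 0.3
R_v = 2572.0 m

2572.0


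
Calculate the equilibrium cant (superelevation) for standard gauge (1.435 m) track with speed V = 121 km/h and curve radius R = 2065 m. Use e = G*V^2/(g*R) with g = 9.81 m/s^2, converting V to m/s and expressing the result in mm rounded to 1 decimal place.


Convert speed: V = 121 / 3.6 = 33.6111 m/s
Apply formula: e = 1.435 * 33.6111^2 / (9.81 * 2065)
e = 1.435 * 1129.7068 / 20257.65
e = 0.080026 m = 80.0 mm

80.0


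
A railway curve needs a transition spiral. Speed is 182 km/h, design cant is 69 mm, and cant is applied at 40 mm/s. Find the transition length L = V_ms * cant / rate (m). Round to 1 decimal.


Convert speed: V = 182 / 3.6 = 50.5556 m/s
L = 50.5556 * 69 / 40
L = 3488.3333 / 40
L = 87.2 m

87.2


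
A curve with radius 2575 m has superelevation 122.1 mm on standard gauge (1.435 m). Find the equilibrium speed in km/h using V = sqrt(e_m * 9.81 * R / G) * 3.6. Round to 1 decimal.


Convert cant: e = 122.1 mm = 0.1221 m
V_ms = sqrt(0.1221 * 9.81 * 2575 / 1.435)
V_ms = sqrt(2149.364164) = 46.3612 m/s
V = 46.3612 * 3.6 = 166.9 km/h

166.9


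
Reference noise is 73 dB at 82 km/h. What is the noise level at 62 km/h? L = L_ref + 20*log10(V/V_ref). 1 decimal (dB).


V/V_ref = 62 / 82 = 0.756098
log10(0.756098) = -0.121422
20 * -0.121422 = -2.4284
L = 73 + -2.4284 = 70.6 dB

70.6


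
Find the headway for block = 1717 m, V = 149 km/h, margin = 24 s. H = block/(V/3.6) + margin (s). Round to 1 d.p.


V = 149 / 3.6 = 41.3889 m/s
Block traversal time = 1717 / 41.3889 = 41.4846 s
Headway = 41.4846 + 24
Headway = 65.5 s

65.5


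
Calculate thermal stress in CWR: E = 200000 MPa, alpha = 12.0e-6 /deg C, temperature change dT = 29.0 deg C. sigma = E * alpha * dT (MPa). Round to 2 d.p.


sigma = E * alpha * dT
sigma = 200000 * 12.0e-6 * 29.0
sigma = 2.4 * 29.0
sigma = 69.60 MPa

69.60


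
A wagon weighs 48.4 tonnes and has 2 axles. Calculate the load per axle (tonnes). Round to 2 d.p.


Load per axle = total weight / number of axles
Load = 48.4 / 2
Load = 24.20 tonnes

24.20


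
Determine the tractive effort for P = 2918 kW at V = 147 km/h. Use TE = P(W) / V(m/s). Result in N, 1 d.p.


Convert: P = 2918 kW = 2918000 W
V = 147 / 3.6 = 40.8333 m/s
TE = 2918000 / 40.8333
TE = 71461.2 N

71461.2


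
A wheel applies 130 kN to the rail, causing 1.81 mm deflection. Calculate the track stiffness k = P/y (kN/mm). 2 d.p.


Track stiffness k = P / y
k = 130 / 1.81
k = 71.82 kN/mm

71.82


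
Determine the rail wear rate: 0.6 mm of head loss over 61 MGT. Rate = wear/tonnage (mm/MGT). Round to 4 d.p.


Wear rate = total wear / cumulative tonnage
Rate = 0.6 / 61
Rate = 0.0098 mm/MGT

0.0098


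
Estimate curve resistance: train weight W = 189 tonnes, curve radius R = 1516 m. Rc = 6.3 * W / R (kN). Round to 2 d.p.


Rc = 6.3 * W / R
Rc = 6.3 * 189 / 1516
Rc = 1190.7 / 1516
Rc = 0.79 kN

0.79


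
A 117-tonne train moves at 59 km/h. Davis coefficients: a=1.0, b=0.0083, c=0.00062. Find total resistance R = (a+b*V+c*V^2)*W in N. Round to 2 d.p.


b*V = 0.0083 * 59 = 0.4897
c*V^2 = 0.00062 * 3481 = 2.15822
R_per_t = 1.0 + 0.4897 + 2.15822 = 3.64792 N/t
R_total = 3.64792 * 117 = 426.81 N

426.81


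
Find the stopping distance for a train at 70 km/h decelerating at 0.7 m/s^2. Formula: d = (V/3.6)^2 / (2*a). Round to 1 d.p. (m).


Convert speed: V = 70 / 3.6 = 19.4444 m/s
V^2 = 378.0864
d = 378.0864 / (2 * 0.7)
d = 378.0864 / 1.4
d = 270.1 m

270.1


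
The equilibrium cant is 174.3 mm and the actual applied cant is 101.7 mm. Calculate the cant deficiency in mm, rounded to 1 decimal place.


Cant deficiency = equilibrium cant - actual cant
CD = 174.3 - 101.7
CD = 72.6 mm

72.6


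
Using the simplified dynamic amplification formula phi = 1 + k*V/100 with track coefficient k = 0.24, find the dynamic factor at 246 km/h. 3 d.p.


phi = 1 + k * V / 100
phi = 1 + 0.24 * 246 / 100
phi = 1 + 0.5904
phi = 1.590

1.590


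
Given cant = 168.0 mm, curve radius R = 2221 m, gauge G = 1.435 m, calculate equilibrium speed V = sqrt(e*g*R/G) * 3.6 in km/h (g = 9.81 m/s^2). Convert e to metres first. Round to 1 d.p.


Convert cant: e = 168.0 mm = 0.1680 m
V_ms = sqrt(0.1680 * 9.81 * 2221 / 1.435)
V_ms = sqrt(2550.791415) = 50.5054 m/s
V = 50.5054 * 3.6 = 181.8 km/h

181.8


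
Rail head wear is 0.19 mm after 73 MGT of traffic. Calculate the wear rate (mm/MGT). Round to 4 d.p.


Wear rate = total wear / cumulative tonnage
Rate = 0.19 / 73
Rate = 0.0026 mm/MGT

0.0026


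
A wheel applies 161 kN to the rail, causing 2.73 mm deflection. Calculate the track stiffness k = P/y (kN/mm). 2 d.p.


Track stiffness k = P / y
k = 161 / 2.73
k = 58.97 kN/mm

58.97


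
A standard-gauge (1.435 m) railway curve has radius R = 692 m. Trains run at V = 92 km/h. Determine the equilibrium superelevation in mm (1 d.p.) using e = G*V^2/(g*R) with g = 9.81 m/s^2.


Convert speed: V = 92 / 3.6 = 25.5556 m/s
Apply formula: e = 1.435 * 25.5556^2 / (9.81 * 692)
e = 1.435 * 653.0864 / 6788.52
e = 0.138054 m = 138.1 mm

138.1


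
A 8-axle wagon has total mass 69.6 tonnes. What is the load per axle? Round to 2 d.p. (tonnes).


Load per axle = total weight / number of axles
Load = 69.6 / 8
Load = 8.70 tonnes

8.70


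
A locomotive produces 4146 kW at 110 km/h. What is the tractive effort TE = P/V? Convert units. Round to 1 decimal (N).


Convert: P = 4146 kW = 4146000 W
V = 110 / 3.6 = 30.5556 m/s
TE = 4146000 / 30.5556
TE = 135687.3 N

135687.3


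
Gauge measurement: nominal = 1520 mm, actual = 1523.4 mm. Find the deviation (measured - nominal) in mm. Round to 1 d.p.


Deviation = measured - nominal
Deviation = 1523.4 - 1520
Deviation = 3.4 mm

3.4


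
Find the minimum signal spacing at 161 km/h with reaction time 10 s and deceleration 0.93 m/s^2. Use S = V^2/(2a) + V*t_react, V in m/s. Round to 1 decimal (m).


V = 161 / 3.6 = 44.7222 m/s
Braking distance = 44.7222^2 / (2*0.93) = 1075.3103 m
Sighting distance = 44.7222 * 10 = 447.2222 m
S = 1075.3103 + 447.2222 = 1522.5 m

1522.5


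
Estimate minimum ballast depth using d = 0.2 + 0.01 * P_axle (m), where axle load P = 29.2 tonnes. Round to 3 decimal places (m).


d = 0.2 + 0.01 * 29.2
d = 0.2 + 0.292
d = 0.492 m

0.492


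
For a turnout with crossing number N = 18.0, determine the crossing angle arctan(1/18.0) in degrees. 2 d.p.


1/N = 1/18.0 = 0.055556
angle = arctan(0.055556) = 0.055499 rad
angle = 0.055499 * 180/pi = 3.18 degrees

3.18


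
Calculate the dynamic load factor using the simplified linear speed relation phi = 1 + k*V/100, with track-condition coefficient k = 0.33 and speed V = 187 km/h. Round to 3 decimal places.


phi = 1 + k * V / 100
phi = 1 + 0.33 * 187 / 100
phi = 1 + 0.6171
phi = 1.617

1.617


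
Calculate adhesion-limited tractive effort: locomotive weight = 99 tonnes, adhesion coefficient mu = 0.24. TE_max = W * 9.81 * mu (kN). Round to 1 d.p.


TE_max = W * g * mu
TE_max = 99 * 9.81 * 0.24
TE_max = 971.19 * 0.24
TE_max = 233.1 kN

233.1


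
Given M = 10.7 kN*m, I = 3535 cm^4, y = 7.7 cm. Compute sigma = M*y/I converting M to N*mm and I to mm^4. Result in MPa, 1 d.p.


Convert units:
M = 10.7 kN*m = 10700000 N*mm
y = 7.7 cm = 77 mm
I = 3535 cm^4 = 35350000 mm^4
sigma = 10700000 * 77 / 35350000
sigma = 23.3 MPa

23.3


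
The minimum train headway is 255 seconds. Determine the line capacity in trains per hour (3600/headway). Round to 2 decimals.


Capacity = 3600 / headway
Capacity = 3600 / 255
Capacity = 14.12 trains/hour

14.12


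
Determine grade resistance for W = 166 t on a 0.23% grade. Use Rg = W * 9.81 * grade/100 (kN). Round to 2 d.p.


Rg = W * 9.81 * grade / 100
Rg = 166 * 9.81 * 0.23 / 100
Rg = 1628.46 * 0.0023
Rg = 3.75 kN

3.75


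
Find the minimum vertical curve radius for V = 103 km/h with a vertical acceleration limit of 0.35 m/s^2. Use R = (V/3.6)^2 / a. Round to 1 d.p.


Convert speed: V = 103 / 3.6 = 28.6111 m/s
V^2 = 818.5957 m^2/s^2
R_v = 818.5957 / 0.35
R_v = 2338.8 m

2338.8


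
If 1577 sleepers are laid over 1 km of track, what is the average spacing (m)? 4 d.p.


Spacing = 1000 m / number of sleepers
Spacing = 1000 / 1577
Spacing = 0.6341 m

0.6341


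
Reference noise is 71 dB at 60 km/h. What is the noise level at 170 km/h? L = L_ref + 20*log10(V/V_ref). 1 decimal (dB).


V/V_ref = 170 / 60 = 2.833333
log10(2.833333) = 0.452298
20 * 0.452298 = 9.046
L = 71 + 9.046 = 80.0 dB

80.0


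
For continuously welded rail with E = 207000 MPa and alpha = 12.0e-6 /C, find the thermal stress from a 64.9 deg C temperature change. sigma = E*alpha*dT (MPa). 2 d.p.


sigma = E * alpha * dT
sigma = 207000 * 12.0e-6 * 64.9
sigma = 2.484 * 64.9
sigma = 161.21 MPa

161.21


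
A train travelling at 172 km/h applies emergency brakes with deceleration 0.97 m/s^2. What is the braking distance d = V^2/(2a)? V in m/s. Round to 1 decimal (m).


Convert speed: V = 172 / 3.6 = 47.7778 m/s
V^2 = 2282.716
d = 2282.716 / (2 * 0.97)
d = 2282.716 / 1.94
d = 1176.7 m

1176.7


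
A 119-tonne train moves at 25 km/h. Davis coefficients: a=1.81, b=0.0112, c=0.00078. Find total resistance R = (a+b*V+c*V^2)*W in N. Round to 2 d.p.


b*V = 0.0112 * 25 = 0.28
c*V^2 = 0.00078 * 625 = 0.4875
R_per_t = 1.81 + 0.28 + 0.4875 = 2.5775 N/t
R_total = 2.5775 * 119 = 306.72 N

306.72


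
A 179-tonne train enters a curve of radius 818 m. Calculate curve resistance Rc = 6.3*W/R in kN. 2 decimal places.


Rc = 6.3 * W / R
Rc = 6.3 * 179 / 818
Rc = 1127.7 / 818
Rc = 1.38 kN

1.38


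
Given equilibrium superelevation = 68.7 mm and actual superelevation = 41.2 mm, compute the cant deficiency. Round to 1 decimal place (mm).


Cant deficiency = equilibrium cant - actual cant
CD = 68.7 - 41.2
CD = 27.5 mm

27.5


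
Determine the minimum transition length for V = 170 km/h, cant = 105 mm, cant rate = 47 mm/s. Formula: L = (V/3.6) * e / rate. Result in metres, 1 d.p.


Convert speed: V = 170 / 3.6 = 47.2222 m/s
L = 47.2222 * 105 / 47
L = 4958.3333 / 47
L = 105.5 m

105.5


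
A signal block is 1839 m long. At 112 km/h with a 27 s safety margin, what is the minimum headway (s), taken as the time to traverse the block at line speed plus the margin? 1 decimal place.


V = 112 / 3.6 = 31.1111 m/s
Block traversal time = 1839 / 31.1111 = 59.1107 s
Headway = 59.1107 + 27
Headway = 86.1 s

86.1


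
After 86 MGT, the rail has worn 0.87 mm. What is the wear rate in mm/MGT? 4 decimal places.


Wear rate = total wear / cumulative tonnage
Rate = 0.87 / 86
Rate = 0.0101 mm/MGT

0.0101


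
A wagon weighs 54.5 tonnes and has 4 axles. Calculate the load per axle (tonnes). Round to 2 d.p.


Load per axle = total weight / number of axles
Load = 54.5 / 4
Load = 13.63 tonnes

13.63


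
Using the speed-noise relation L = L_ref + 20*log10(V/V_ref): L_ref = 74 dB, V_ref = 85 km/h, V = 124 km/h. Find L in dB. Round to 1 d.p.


V/V_ref = 124 / 85 = 1.458824
log10(1.458824) = 0.164003
20 * 0.164003 = 3.2801
L = 74 + 3.2801 = 77.3 dB

77.3


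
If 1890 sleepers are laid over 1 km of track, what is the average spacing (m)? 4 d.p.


Spacing = 1000 m / number of sleepers
Spacing = 1000 / 1890
Spacing = 0.5291 m

0.5291


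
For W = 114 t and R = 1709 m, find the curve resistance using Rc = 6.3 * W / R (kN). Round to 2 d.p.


Rc = 6.3 * W / R
Rc = 6.3 * 114 / 1709
Rc = 718.2 / 1709
Rc = 0.42 kN

0.42


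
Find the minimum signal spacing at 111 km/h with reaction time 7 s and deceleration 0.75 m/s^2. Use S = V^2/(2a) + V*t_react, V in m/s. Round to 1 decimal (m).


V = 111 / 3.6 = 30.8333 m/s
Braking distance = 30.8333^2 / (2*0.75) = 633.7963 m
Sighting distance = 30.8333 * 7 = 215.8333 m
S = 633.7963 + 215.8333 = 849.6 m

849.6


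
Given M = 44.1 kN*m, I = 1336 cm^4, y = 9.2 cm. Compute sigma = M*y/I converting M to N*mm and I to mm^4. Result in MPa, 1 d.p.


Convert units:
M = 44.1 kN*m = 44100000 N*mm
y = 9.2 cm = 92 mm
I = 1336 cm^4 = 13360000 mm^4
sigma = 44100000 * 92 / 13360000
sigma = 303.7 MPa

303.7


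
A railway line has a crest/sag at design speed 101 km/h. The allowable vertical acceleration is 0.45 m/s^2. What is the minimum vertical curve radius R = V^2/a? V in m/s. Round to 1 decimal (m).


Convert speed: V = 101 / 3.6 = 28.0556 m/s
V^2 = 787.1142 m^2/s^2
R_v = 787.1142 / 0.45
R_v = 1749.1 m

1749.1


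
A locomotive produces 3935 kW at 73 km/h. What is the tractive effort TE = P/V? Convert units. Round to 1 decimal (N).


Convert: P = 3935 kW = 3935000 W
V = 73 / 3.6 = 20.2778 m/s
TE = 3935000 / 20.2778
TE = 194054.8 N

194054.8


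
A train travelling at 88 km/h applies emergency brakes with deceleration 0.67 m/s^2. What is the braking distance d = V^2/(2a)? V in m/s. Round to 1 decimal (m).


Convert speed: V = 88 / 3.6 = 24.4444 m/s
V^2 = 597.5309
d = 597.5309 / (2 * 0.67)
d = 597.5309 / 1.34
d = 445.9 m

445.9


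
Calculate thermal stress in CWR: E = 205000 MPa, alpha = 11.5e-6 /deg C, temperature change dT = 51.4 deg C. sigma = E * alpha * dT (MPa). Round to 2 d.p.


sigma = E * alpha * dT
sigma = 205000 * 11.5e-6 * 51.4
sigma = 2.3575 * 51.4
sigma = 121.18 MPa

121.18


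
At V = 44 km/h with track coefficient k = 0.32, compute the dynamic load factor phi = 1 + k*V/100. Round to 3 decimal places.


phi = 1 + k * V / 100
phi = 1 + 0.32 * 44 / 100
phi = 1 + 0.1408
phi = 1.141

1.141


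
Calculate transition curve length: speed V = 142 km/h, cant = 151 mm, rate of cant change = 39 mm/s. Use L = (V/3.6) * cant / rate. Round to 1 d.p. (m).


Convert speed: V = 142 / 3.6 = 39.4444 m/s
L = 39.4444 * 151 / 39
L = 5956.1111 / 39
L = 152.7 m

152.7


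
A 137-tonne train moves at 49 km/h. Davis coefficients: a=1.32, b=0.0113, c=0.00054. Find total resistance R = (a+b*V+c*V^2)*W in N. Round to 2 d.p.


b*V = 0.0113 * 49 = 0.5537
c*V^2 = 0.00054 * 2401 = 1.29654
R_per_t = 1.32 + 0.5537 + 1.29654 = 3.17024 N/t
R_total = 3.17024 * 137 = 434.32 N

434.32


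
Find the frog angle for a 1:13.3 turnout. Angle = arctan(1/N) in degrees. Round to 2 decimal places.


1/N = 1/13.3 = 0.075188
angle = arctan(0.075188) = 0.075047 rad
angle = 0.075047 * 180/pi = 4.30 degrees

4.30


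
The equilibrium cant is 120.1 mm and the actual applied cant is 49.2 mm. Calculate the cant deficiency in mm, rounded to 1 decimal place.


Cant deficiency = equilibrium cant - actual cant
CD = 120.1 - 49.2
CD = 70.9 mm

70.9


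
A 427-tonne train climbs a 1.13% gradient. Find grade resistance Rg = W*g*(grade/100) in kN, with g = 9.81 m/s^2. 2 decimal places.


Rg = W * 9.81 * grade / 100
Rg = 427 * 9.81 * 1.13 / 100
Rg = 4188.87 * 0.0113
Rg = 47.33 kN

47.33


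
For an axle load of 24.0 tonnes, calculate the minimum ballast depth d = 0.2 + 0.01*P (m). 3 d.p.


d = 0.2 + 0.01 * 24.0
d = 0.2 + 0.24
d = 0.440 m

0.440


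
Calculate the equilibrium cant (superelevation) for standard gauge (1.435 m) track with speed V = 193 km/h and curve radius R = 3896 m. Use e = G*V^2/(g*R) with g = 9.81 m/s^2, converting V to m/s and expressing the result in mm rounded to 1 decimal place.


Convert speed: V = 193 / 3.6 = 53.6111 m/s
Apply formula: e = 1.435 * 53.6111^2 / (9.81 * 3896)
e = 1.435 * 2874.1512 / 38219.76
e = 0.107913 m = 107.9 mm

107.9


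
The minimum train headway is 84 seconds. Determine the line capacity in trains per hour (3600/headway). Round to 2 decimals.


Capacity = 3600 / headway
Capacity = 3600 / 84
Capacity = 42.86 trains/hour

42.86


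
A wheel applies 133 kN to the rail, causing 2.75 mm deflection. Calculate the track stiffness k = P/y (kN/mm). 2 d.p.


Track stiffness k = P / y
k = 133 / 2.75
k = 48.36 kN/mm

48.36


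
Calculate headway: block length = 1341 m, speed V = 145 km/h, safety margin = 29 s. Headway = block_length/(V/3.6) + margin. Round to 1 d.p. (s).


V = 145 / 3.6 = 40.2778 m/s
Block traversal time = 1341 / 40.2778 = 33.2938 s
Headway = 33.2938 + 29
Headway = 62.3 s

62.3


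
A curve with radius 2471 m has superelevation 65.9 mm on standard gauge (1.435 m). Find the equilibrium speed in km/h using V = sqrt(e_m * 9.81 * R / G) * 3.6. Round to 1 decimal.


Convert cant: e = 65.9 mm = 0.0659 m
V_ms = sqrt(0.0659 * 9.81 * 2471 / 1.435)
V_ms = sqrt(1113.205302) = 33.3647 m/s
V = 33.3647 * 3.6 = 120.1 km/h

120.1


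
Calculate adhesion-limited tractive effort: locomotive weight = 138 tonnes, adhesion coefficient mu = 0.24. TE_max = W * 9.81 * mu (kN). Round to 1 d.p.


TE_max = W * g * mu
TE_max = 138 * 9.81 * 0.24
TE_max = 1353.78 * 0.24
TE_max = 324.9 kN

324.9


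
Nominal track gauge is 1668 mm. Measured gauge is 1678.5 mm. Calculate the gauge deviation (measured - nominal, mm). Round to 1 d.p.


Deviation = measured - nominal
Deviation = 1678.5 - 1668
Deviation = 10.5 mm

10.5


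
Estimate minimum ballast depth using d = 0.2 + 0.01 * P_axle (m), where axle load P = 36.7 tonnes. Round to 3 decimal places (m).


d = 0.2 + 0.01 * 36.7
d = 0.2 + 0.367
d = 0.567 m

0.567


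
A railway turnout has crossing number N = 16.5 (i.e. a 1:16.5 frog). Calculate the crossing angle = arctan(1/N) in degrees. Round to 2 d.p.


1/N = 1/16.5 = 0.060606
angle = arctan(0.060606) = 0.060532 rad
angle = 0.060532 * 180/pi = 3.47 degrees

3.47


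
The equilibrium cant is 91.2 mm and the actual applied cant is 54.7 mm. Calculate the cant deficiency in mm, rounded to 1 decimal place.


Cant deficiency = equilibrium cant - actual cant
CD = 91.2 - 54.7
CD = 36.5 mm

36.5


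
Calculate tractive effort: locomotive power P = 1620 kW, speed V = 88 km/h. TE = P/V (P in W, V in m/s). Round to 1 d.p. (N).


Convert: P = 1620 kW = 1620000 W
V = 88 / 3.6 = 24.4444 m/s
TE = 1620000 / 24.4444
TE = 66272.7 N

66272.7


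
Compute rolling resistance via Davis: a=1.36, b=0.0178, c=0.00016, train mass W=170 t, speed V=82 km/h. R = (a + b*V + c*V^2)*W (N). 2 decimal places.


b*V = 0.0178 * 82 = 1.4596
c*V^2 = 0.00016 * 6724 = 1.07584
R_per_t = 1.36 + 1.4596 + 1.07584 = 3.89544 N/t
R_total = 3.89544 * 170 = 662.22 N

662.22


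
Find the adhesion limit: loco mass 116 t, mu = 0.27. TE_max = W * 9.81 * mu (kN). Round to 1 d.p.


TE_max = W * g * mu
TE_max = 116 * 9.81 * 0.27
TE_max = 1137.96 * 0.27
TE_max = 307.2 kN

307.2


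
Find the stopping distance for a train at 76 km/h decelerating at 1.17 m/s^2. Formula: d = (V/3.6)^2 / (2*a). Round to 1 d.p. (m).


Convert speed: V = 76 / 3.6 = 21.1111 m/s
V^2 = 445.679
d = 445.679 / (2 * 1.17)
d = 445.679 / 2.34
d = 190.5 m

190.5


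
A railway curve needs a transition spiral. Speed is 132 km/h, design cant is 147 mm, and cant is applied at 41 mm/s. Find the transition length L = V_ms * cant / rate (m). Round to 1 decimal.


Convert speed: V = 132 / 3.6 = 36.6667 m/s
L = 36.6667 * 147 / 41
L = 5390.0 / 41
L = 131.5 m

131.5


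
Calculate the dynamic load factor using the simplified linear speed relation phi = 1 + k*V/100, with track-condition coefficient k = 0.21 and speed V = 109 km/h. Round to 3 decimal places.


phi = 1 + k * V / 100
phi = 1 + 0.21 * 109 / 100
phi = 1 + 0.2289
phi = 1.229

1.229


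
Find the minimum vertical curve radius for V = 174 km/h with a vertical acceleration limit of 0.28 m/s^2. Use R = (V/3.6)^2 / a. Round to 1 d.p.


Convert speed: V = 174 / 3.6 = 48.3333 m/s
V^2 = 2336.1111 m^2/s^2
R_v = 2336.1111 / 0.28
R_v = 8343.3 m

8343.3


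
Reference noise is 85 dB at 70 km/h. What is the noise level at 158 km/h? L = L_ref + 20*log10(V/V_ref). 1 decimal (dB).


V/V_ref = 158 / 70 = 2.257143
log10(2.257143) = 0.353559
20 * 0.353559 = 7.0712
L = 85 + 7.0712 = 92.1 dB

92.1


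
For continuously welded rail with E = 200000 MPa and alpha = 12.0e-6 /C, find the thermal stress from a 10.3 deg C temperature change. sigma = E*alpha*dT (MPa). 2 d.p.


sigma = E * alpha * dT
sigma = 200000 * 12.0e-6 * 10.3
sigma = 2.4 * 10.3
sigma = 24.72 MPa

24.72


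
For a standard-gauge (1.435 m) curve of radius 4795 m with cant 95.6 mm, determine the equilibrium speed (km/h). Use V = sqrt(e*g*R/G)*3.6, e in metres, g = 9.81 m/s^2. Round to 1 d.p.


Convert cant: e = 95.6 mm = 0.0956 m
V_ms = sqrt(0.0956 * 9.81 * 4795 / 1.435)
V_ms = sqrt(3133.744683) = 55.9799 m/s
V = 55.9799 * 3.6 = 201.5 km/h

201.5


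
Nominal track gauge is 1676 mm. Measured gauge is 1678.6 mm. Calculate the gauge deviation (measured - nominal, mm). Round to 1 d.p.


Deviation = measured - nominal
Deviation = 1678.6 - 1676
Deviation = 2.6 mm

2.6


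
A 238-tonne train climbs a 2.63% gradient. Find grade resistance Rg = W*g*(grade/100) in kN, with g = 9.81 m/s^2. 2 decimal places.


Rg = W * 9.81 * grade / 100
Rg = 238 * 9.81 * 2.63 / 100
Rg = 2334.78 * 0.0263
Rg = 61.40 kN

61.40


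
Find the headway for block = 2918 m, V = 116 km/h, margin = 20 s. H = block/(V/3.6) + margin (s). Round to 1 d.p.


V = 116 / 3.6 = 32.2222 m/s
Block traversal time = 2918 / 32.2222 = 90.5586 s
Headway = 90.5586 + 20
Headway = 110.6 s

110.6


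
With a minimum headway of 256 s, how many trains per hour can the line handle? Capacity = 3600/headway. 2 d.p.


Capacity = 3600 / headway
Capacity = 3600 / 256
Capacity = 14.06 trains/hour

14.06


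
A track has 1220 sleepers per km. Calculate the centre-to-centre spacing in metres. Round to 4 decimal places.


Spacing = 1000 m / number of sleepers
Spacing = 1000 / 1220
Spacing = 0.8197 m

0.8197


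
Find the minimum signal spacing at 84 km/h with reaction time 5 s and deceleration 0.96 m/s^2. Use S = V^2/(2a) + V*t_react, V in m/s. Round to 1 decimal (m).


V = 84 / 3.6 = 23.3333 m/s
Braking distance = 23.3333^2 / (2*0.96) = 283.5648 m
Sighting distance = 23.3333 * 5 = 116.6667 m
S = 283.5648 + 116.6667 = 400.2 m

400.2


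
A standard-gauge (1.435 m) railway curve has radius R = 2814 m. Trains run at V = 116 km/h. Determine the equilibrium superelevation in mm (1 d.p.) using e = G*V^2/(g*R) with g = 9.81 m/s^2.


Convert speed: V = 116 / 3.6 = 32.2222 m/s
Apply formula: e = 1.435 * 32.2222^2 / (9.81 * 2814)
e = 1.435 * 1038.2716 / 27605.34
e = 0.053972 m = 54.0 mm

54.0


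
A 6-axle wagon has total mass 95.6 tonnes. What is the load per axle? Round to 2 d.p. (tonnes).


Load per axle = total weight / number of axles
Load = 95.6 / 6
Load = 15.93 tonnes

15.93


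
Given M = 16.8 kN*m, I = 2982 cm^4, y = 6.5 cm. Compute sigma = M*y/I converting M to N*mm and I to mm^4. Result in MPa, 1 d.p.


Convert units:
M = 16.8 kN*m = 16800000 N*mm
y = 6.5 cm = 65 mm
I = 2982 cm^4 = 29820000 mm^4
sigma = 16800000 * 65 / 29820000
sigma = 36.6 MPa

36.6


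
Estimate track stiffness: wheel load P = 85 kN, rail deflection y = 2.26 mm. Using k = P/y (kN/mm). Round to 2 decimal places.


Track stiffness k = P / y
k = 85 / 2.26
k = 37.61 kN/mm

37.61


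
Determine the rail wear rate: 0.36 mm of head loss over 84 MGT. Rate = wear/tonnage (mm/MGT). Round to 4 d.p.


Wear rate = total wear / cumulative tonnage
Rate = 0.36 / 84
Rate = 0.0043 mm/MGT

0.0043


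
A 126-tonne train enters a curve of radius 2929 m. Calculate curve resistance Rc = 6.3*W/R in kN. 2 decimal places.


Rc = 6.3 * W / R
Rc = 6.3 * 126 / 2929
Rc = 793.8 / 2929
Rc = 0.27 kN

0.27


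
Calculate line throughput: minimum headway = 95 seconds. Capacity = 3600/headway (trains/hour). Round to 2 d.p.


Capacity = 3600 / headway
Capacity = 3600 / 95
Capacity = 37.89 trains/hour

37.89


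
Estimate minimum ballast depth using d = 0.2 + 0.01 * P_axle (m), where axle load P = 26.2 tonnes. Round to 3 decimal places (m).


d = 0.2 + 0.01 * 26.2
d = 0.2 + 0.262
d = 0.462 m

0.462


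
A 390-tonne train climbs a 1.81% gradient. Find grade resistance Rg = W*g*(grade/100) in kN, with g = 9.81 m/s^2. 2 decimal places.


Rg = W * 9.81 * grade / 100
Rg = 390 * 9.81 * 1.81 / 100
Rg = 3825.9 * 0.0181
Rg = 69.25 kN

69.25


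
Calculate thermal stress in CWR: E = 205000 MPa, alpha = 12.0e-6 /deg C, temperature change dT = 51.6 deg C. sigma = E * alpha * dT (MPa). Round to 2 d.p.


sigma = E * alpha * dT
sigma = 205000 * 12.0e-6 * 51.6
sigma = 2.46 * 51.6
sigma = 126.94 MPa

126.94


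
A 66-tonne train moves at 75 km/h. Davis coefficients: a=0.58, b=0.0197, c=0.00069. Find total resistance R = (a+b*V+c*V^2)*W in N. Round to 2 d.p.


b*V = 0.0197 * 75 = 1.4775
c*V^2 = 0.00069 * 5625 = 3.88125
R_per_t = 0.58 + 1.4775 + 3.88125 = 5.93875 N/t
R_total = 5.93875 * 66 = 391.96 N

391.96
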